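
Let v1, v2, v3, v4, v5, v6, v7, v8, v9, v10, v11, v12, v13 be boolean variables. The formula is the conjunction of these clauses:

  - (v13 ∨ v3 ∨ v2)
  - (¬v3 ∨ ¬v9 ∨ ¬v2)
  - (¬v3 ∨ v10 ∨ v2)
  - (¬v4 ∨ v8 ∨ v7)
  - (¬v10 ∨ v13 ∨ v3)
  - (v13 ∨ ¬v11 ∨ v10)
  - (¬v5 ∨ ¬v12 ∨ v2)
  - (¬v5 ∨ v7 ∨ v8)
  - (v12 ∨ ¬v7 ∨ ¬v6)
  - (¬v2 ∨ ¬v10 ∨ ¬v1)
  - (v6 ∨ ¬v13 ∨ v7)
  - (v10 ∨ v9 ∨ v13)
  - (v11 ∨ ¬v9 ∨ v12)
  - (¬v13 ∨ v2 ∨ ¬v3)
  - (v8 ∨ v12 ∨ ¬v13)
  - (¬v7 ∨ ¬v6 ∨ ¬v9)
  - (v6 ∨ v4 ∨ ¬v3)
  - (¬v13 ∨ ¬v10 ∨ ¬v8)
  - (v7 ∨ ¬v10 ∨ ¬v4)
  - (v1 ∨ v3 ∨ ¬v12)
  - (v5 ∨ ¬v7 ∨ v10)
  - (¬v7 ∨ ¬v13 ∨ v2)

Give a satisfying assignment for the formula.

v1 = F, v2 = F, v3 = T, v4 = T, v5 = F, v6 = F, v7 = T, v8 = F, v9 = T, v10 = T, v11 = T, v12 = T, v13 = F

Check each clause:
  1. (v3 ∨ v2 ∨ v13) — v3 is true.
  2. (¬v3 ∨ ¬v9 ∨ ¬v2) — ¬v2 is true.
  3. (v10 ∨ v2 ∨ ¬v3) — v10 is true.
  4. (v7 ∨ ¬v4 ∨ v8) — v7 is true.
  5. (¬v10 ∨ v13 ∨ v3) — v3 is true.
  6. (¬v11 ∨ v13 ∨ v10) — v10 is true.
  7. (v2 ∨ ¬v12 ∨ ¬v5) — ¬v5 is true.
  8. (¬v5 ∨ v7 ∨ v8) — ¬v5 is true.
  9. (¬v7 ∨ ¬v6 ∨ v12) — ¬v6 is true.
  10. (¬v2 ∨ ¬v1 ∨ ¬v10) — ¬v2 is true.
  11. (¬v13 ∨ v6 ∨ v7) — ¬v13 is true.
  12. (v9 ∨ v10 ∨ v13) — v9 is true.
  13. (v12 ∨ ¬v9 ∨ v11) — v11 is true.
  14. (¬v13 ∨ ¬v3 ∨ v2) — ¬v13 is true.
  15. (¬v13 ∨ v8 ∨ v12) — ¬v13 is true.
  16. (¬v9 ∨ ¬v7 ∨ ¬v6) — ¬v6 is true.
  17. (¬v3 ∨ v6 ∨ v4) — v4 is true.
  18. (¬v8 ∨ ¬v10 ∨ ¬v13) — ¬v8 is true.
  19. (¬v10 ∨ ¬v4 ∨ v7) — v7 is true.
  20. (v3 ∨ ¬v12 ∨ v1) — v3 is true.
  21. (¬v7 ∨ v10 ∨ v5) — v10 is true.
  22. (v2 ∨ ¬v13 ∨ ¬v7) — ¬v13 is true.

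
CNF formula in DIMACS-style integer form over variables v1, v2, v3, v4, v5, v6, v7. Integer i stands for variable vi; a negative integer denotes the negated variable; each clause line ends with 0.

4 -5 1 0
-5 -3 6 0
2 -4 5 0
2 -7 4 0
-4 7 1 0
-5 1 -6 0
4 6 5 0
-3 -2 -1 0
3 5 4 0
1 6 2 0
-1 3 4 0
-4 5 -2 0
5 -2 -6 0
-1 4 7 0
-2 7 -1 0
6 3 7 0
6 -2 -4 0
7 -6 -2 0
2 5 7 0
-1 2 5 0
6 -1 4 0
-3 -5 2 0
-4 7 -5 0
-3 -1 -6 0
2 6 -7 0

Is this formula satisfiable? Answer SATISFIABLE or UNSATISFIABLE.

Try v1 = True.
The remaining clauses are satisfied by v2 = True, v3 = False, v4 = True, v5 = True, v6 = True, v7 = True.
Every clause has at least one true literal under this assignment.
So v1 = T  v2 = T  v3 = F  v4 = T  v5 = T  v6 = T  v7 = T is a satisfying assignment.

SATISFIABLE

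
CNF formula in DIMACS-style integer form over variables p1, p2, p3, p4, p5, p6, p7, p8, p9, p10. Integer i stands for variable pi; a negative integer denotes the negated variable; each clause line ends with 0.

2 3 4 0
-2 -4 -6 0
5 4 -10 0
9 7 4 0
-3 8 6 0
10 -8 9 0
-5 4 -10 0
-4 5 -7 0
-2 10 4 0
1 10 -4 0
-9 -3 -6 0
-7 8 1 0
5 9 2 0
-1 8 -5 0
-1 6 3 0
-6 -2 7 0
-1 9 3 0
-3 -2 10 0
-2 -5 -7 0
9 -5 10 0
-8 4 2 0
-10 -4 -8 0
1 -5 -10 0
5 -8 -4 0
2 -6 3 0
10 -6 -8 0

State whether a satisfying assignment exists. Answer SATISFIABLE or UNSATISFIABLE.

SATISFIABLE

Try p1 = True.
The remaining clauses are satisfied by p2 = False, p3 = True, p4 = True, p5 = True, p6 = False, p7 = True, p8 = True, p9 = True, p10 = False.
So p1 = T  p2 = F  p3 = T  p4 = T  p5 = T  p6 = F  p7 = T  p8 = T  p9 = T  p10 = F is a satisfying assignment.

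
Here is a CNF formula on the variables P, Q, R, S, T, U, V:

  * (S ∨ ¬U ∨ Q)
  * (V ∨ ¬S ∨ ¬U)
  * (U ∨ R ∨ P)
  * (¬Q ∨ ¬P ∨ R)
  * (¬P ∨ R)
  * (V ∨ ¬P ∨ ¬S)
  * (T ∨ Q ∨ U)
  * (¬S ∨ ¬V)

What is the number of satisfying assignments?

Case analysis on P and S:
  P=T, S=T: a clause becomes empty — 0.
  P=T, S=F: V free; 5 ways for (Q,R,T,U) × 2^1 = 10.
  P=F, S=T: remaining (Q,R,T,U,V) ∈ {(F,T,T,F,F); (T,T,F,F,F); (T,T,T,F,F)} — 3.
  P=F, S=F: V free; 7 ways for (Q,R,T,U) × 2^1 = 14.
Total: 0 + 10 + 3 + 14 = 27.

27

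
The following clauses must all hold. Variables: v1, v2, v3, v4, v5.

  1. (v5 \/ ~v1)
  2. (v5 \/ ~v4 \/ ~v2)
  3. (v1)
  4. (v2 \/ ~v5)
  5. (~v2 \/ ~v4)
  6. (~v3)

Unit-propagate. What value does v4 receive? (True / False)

(v1) stands alone — v1 = True.
From (v5 \/ ~v1) and v1 = True: v5 = True.
(~v5 \/ v2) with v5 = True leaves only v2, so v2 = True.
(~v2 \/ ~v4) with v2 = True leaves only ~v4, so v4 = False.

False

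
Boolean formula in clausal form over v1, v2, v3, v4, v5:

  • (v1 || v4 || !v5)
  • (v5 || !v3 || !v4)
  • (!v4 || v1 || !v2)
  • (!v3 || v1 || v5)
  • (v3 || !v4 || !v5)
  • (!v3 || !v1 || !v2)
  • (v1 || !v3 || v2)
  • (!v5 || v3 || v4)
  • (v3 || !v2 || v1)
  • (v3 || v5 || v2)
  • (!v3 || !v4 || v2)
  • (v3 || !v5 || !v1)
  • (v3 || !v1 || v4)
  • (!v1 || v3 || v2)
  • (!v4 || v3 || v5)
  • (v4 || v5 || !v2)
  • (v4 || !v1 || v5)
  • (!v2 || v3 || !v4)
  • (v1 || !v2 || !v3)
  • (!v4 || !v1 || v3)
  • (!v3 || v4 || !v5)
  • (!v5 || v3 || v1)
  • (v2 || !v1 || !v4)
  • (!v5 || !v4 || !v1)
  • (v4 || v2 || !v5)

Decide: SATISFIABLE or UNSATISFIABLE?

UNSATISFIABLE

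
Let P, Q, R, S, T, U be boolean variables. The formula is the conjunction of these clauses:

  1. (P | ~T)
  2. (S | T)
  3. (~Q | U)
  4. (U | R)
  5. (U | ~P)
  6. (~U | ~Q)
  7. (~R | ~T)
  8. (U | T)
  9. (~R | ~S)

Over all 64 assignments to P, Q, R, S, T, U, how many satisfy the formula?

4

Satisfying assignments:
  P=F Q=F R=F S=T T=F U=T
  P=T Q=F R=F S=F T=T U=T
  P=T Q=F R=F S=T T=F U=T
  P=T Q=F R=F S=T T=T U=T
That's 4 in total.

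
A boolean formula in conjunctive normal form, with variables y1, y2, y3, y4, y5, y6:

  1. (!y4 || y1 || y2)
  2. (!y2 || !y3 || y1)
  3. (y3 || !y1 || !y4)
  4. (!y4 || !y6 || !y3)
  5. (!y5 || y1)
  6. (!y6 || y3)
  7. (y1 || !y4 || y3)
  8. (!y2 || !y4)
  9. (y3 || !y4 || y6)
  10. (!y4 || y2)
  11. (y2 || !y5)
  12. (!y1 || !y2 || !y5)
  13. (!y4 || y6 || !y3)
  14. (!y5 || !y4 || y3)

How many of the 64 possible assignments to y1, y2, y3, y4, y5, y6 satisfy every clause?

10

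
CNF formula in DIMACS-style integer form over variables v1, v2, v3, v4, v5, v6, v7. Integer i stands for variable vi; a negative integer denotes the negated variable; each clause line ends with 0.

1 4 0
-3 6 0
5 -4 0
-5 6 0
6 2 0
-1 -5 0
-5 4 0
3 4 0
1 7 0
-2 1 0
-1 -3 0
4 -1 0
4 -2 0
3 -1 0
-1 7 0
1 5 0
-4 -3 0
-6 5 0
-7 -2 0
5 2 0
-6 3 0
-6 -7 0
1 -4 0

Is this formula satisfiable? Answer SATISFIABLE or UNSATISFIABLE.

UNSATISFIABLE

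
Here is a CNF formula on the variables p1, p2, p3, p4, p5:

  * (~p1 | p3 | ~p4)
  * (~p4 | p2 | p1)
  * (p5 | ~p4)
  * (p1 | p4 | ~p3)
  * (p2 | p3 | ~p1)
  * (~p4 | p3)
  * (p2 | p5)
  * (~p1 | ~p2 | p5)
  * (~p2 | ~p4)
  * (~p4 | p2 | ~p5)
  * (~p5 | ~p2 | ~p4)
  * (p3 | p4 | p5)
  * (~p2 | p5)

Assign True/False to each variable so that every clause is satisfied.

Set p1 = True and propagate.
For the remaining variables, p2 = True, p3 = False, p4 = False, p5 = True works.
Every clause has at least one true literal under this assignment.

p1=T, p2=T, p3=F, p4=F, p5=T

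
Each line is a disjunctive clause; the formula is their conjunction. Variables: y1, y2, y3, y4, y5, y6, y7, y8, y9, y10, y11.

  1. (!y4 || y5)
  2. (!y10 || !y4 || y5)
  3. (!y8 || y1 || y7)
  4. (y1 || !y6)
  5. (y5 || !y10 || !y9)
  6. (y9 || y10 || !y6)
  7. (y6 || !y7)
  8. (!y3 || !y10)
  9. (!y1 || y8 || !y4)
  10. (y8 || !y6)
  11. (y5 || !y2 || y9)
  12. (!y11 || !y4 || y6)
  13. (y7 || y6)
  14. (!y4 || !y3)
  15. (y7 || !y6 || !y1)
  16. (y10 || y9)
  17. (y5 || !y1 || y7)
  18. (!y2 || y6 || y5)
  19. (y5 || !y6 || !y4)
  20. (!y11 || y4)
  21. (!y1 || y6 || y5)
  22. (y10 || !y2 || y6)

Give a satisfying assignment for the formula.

y1=True, y2=False, y3=False, y4=True, y5=True, y6=True, y7=True, y8=True, y9=False, y10=True, y11=True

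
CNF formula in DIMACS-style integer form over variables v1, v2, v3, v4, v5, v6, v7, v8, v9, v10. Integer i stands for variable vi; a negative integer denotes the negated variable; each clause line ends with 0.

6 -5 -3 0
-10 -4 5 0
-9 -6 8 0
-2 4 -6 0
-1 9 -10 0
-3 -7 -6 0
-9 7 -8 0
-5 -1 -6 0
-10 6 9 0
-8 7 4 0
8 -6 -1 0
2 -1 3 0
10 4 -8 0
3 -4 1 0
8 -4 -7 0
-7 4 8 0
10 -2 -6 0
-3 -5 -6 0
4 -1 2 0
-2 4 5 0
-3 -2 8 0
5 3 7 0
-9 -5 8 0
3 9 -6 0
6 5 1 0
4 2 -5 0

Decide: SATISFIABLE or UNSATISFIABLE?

SATISFIABLE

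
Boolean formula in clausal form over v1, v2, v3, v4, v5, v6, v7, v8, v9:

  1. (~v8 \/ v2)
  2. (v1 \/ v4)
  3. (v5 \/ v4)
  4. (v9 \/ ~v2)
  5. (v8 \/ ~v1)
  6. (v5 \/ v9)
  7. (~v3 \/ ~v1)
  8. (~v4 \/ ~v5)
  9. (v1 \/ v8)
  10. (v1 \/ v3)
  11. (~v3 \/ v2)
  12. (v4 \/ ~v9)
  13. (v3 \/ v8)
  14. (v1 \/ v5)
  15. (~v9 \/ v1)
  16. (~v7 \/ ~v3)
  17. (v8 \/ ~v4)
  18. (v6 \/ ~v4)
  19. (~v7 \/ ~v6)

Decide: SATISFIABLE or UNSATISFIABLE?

SATISFIABLE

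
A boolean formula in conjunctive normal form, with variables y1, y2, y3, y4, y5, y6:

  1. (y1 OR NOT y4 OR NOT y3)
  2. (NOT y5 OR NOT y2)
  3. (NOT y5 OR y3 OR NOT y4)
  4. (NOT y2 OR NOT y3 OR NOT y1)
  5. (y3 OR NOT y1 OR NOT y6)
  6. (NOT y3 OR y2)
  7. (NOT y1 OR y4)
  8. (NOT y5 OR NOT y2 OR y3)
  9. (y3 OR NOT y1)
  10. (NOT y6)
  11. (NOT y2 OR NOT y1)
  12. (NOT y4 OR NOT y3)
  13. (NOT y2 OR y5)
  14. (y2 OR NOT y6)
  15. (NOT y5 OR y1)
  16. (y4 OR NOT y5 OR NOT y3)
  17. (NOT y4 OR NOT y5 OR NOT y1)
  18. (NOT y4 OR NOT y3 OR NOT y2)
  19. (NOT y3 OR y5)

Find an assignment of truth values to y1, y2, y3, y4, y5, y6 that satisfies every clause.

y1=0, y2=0, y3=0, y4=0, y5=0, y6=0

The clause (NOT y6) is unit: y6 must be False.
Try y1 = False.
  then y5 is forced to False.
  then y2 is forced to False.
  then y3 is forced to False.
y4 is now unconstrained; take y4 = False.
Every clause has at least one true literal under this assignment.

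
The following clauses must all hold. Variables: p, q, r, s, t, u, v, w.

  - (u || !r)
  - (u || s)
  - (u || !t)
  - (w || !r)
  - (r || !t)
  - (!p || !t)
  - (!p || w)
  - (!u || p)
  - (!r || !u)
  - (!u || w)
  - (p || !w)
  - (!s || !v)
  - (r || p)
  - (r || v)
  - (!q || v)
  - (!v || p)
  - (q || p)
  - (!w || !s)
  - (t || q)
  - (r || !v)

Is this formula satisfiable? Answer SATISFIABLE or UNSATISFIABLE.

UNSATISFIABLE

p = True:
  propagation gives t=False, w=True, s=False, u=True; an empty clause results — contradiction.
p = False:
  propagation gives u=False, r=False; an empty clause results — contradiction.
Every branch closes, so no satisfying assignment exists.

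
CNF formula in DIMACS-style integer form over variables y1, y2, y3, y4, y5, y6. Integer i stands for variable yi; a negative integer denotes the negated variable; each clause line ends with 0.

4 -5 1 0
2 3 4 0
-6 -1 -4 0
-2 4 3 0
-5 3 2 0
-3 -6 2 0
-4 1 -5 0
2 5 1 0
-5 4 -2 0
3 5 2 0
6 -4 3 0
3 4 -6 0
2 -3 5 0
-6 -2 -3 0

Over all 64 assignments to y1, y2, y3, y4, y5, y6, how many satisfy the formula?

8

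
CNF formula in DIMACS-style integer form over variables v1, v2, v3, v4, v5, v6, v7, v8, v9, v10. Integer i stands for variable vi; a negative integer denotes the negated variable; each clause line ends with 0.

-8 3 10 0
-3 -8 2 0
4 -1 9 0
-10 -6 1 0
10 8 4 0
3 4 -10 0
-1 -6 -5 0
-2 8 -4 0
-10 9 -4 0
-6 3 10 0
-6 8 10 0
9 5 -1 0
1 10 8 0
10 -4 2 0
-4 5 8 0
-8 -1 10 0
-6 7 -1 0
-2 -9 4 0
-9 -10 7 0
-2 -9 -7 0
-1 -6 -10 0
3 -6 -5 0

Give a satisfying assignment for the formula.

v1=True, v2=False, v3=False, v4=True, v5=False, v6=False, v7=True, v8=True, v9=True, v10=True

v6 occurs only negated in the remaining clauses — set v6 = False.
Try v1 = True.
Set v2 = False and propagate.
Try v3 = False.
The remaining clauses are satisfied by v4 = True, v5 = False, v7 = True, v8 = True, v9 = True, v10 = True.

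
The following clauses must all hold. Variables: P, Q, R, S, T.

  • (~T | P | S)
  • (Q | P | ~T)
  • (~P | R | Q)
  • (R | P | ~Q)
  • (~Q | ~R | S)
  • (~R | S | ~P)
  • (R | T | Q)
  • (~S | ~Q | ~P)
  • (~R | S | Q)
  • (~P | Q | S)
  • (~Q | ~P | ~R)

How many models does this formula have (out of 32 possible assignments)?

7

The models are:
  P=F Q=F R=T S=T T=F
  P=F Q=T R=T S=T T=F
  P=F Q=T R=T S=T T=T
  P=T Q=F R=T S=T T=F
  P=T Q=F R=T S=T T=T
  P=T Q=T R=F S=F T=F
  P=T Q=T R=F S=F T=T
Count: 7.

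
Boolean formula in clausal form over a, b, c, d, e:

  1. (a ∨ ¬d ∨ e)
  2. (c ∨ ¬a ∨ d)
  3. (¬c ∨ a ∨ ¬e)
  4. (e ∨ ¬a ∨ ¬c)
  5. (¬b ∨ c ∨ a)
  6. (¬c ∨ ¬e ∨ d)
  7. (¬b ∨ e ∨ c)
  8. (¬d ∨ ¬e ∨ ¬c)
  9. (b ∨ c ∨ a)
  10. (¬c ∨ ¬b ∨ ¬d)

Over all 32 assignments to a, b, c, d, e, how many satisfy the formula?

5

Satisfying assignments:
  a=0 b=0 c=1 d=0 e=0
  a=0 b=1 c=1 d=0 e=0
  a=1 b=0 c=0 d=1 e=0
  a=1 b=0 c=0 d=1 e=1
  a=1 b=1 c=0 d=1 e=1
Count: 5.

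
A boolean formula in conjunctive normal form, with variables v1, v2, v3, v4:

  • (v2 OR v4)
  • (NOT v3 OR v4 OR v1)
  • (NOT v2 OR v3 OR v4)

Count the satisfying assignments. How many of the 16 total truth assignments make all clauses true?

9

Case analysis on v4 and v2:
  v4=T, v2=T: remaining (v1,v3) ∈ {(F,F); (F,T); (T,F); (T,T)} — 4.
  v4=T, v2=F: remaining (v1,v3) ∈ {(F,F); (F,T); (T,F); (T,T)} — 4.
  v4=F, v2=T: remaining (v1,v3) ∈ {(T,T)} — 1.
  v4=F, v2=F: a clause becomes empty — 0.
Total: 4 + 4 + 1 + 0 = 9.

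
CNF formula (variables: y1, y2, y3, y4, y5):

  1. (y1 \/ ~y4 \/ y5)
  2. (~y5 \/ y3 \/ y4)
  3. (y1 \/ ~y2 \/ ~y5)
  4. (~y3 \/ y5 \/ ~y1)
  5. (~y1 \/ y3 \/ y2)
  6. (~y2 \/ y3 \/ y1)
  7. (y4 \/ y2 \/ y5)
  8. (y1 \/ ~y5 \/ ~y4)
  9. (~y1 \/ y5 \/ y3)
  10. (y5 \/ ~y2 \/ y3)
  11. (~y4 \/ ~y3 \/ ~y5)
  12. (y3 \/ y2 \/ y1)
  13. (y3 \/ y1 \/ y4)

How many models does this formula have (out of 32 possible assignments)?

5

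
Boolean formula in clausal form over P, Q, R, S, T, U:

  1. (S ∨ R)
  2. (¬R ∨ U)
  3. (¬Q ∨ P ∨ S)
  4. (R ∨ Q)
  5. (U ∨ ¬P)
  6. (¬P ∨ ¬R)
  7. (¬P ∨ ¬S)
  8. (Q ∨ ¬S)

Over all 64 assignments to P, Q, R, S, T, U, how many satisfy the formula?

8

Satisfying assignments:
  P=0 Q=0 R=1 S=0 T=0 U=1
  P=0 Q=0 R=1 S=0 T=1 U=1
  P=0 Q=1 R=0 S=1 T=0 U=0
  P=0 Q=1 R=0 S=1 T=0 U=1
  P=0 Q=1 R=0 S=1 T=1 U=0
  P=0 Q=1 R=0 S=1 T=1 U=1
  P=0 Q=1 R=1 S=1 T=0 U=1
  P=0 Q=1 R=1 S=1 T=1 U=1
That's 8 in total.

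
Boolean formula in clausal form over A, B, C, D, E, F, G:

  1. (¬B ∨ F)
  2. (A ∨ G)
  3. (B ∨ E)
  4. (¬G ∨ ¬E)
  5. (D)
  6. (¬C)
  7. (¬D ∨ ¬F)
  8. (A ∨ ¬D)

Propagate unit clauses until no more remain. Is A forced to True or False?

True

(D) stands alone — D = True.
(¬C) stands alone — C = False.
From (¬D ∨ ¬F) and D = True: F = False.
(¬B ∨ F): since F = False, the clause reduces to (¬B). B = False.
From (E ∨ B) and B = False: E = True.
From (¬E ∨ ¬G) and E = True: G = False.
In (G ∨ A), G is now false; A must hold, so A = True.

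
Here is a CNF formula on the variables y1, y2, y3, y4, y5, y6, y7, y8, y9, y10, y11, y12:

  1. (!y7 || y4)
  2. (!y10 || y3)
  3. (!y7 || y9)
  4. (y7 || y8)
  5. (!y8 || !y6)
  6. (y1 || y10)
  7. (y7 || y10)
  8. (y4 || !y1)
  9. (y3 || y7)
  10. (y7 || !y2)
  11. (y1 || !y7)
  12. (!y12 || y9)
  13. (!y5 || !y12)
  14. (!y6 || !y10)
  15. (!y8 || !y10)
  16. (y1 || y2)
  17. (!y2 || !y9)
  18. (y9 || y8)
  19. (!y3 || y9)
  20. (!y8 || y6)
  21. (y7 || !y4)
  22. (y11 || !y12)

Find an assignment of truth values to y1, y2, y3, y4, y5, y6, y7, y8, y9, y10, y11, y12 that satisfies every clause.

y1=T, y2=F, y3=T, y4=T, y5=F, y6=F, y7=T, y8=F, y9=T, y10=T, y11=T, y12=F

y5 occurs only negated in the remaining clauses — set y5 = False.
Pure literal: y11 appears only positively; assign y11 = True.
Set y1 = True and propagate.
  then y4 is forced to True.
  then y7 is forced to True.
  then y9 is forced to True.
  then y2 is forced to False.
For the remaining variables, y3 = True, y6 = False, y8 = False, y10 = True, y12 = False works.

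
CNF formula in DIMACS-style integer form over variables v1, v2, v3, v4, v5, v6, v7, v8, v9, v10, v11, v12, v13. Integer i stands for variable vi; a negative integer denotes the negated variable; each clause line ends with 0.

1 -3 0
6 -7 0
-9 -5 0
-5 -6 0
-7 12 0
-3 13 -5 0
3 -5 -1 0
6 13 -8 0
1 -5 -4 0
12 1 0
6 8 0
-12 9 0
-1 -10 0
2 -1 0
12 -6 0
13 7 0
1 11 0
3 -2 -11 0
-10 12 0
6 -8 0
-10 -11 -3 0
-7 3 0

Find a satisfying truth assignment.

v4 occurs only negated in the remaining clauses — set v4 = False.
v5 occurs only negated in the remaining clauses — set v5 = False.
Set v1 = True and propagate.
  then v10 is forced to False.
  then v2 is forced to True.
For the remaining variables, v3 = True, v6 = True, v7 = True, v8 = False, v9 = True, v11 = False, v12 = True, v13 = True works.

v1=True, v2=True, v3=True, v4=False, v5=False, v6=True, v7=True, v8=False, v9=True, v10=False, v11=False, v12=True, v13=True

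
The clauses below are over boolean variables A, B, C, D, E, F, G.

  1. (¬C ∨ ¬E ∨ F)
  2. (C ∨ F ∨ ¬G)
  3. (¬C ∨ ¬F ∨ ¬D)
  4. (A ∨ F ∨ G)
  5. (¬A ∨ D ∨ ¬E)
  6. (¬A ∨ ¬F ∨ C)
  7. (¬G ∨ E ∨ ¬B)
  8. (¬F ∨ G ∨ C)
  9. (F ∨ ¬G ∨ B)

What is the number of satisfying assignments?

Case analysis on F and C:
  F=1, C=1: 10 of the 32 assignments to (A,B,D,E,G) work.
  F=1, C=0: D free; 3 ways for (A,B,E,G) × 2^1 = 6.
  F=0, C=1: remaining (A,B,D,E,G) ∈ {(1,0,0,0,0); (1,0,1,0,0); (1,1,0,0,0); (1,1,1,0,0)} — 4.
  F=0, C=0: B free; 3 ways for (A,D,E,G) × 2^1 = 6.
Total: 10 + 6 + 4 + 6 = 26.

26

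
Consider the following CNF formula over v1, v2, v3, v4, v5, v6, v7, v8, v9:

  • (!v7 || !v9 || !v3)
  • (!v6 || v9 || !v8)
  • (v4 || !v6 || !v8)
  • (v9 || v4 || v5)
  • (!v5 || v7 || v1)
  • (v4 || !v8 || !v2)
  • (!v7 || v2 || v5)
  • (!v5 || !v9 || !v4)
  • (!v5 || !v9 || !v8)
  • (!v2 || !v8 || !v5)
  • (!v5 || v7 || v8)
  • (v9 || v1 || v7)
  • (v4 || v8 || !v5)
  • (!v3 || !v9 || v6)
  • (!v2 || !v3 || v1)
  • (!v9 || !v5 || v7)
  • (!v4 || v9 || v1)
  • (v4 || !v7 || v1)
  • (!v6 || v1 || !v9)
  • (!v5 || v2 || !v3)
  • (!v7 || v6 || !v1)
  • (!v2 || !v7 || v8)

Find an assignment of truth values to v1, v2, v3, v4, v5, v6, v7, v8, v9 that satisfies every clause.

Pure literal: v3 appears only negated; assign v3 = False.
Branch on v1: take v1 = True.
For the remaining variables, v2 = False, v4 = False, v5 = False, v6 = True, v7 = False, v8 = False, v9 = True works.
Check each clause:
  1. (!v9 || !v7 || !v3) — !v7 is true.
  2. (!v6 || !v8 || v9) — !v8 is true.
  3. (v4 || !v6 || !v8) — !v8 is true.
  4. (v4 || v9 || v5) — v9 is true.
  5. (!v5 || v1 || v7) — v1 is true.
  6. (!v2 || !v8 || v4) — !v8 is true.
  7. (!v7 || v5 || v2) — !v7 is true.
  8. (!v9 || !v4 || !v5) — !v5 is true.
  9. (!v9 || !v8 || !v5) — !v8 is true.
  10. (!v5 || !v8 || !v2) — !v8 is true.
  11. (v7 || !v5 || v8) — !v5 is true.
  12. (v9 || v7 || v1) — v1 is true.
  13. (!v5 || v4 || v8) — !v5 is true.
  14. (!v3 || v6 || !v9) — !v3 is true.
  15. (!v2 || !v3 || v1) — v1 is true.
  16. (!v5 || !v9 || v7) — !v5 is true.
  17. (v1 || v9 || !v4) — v1 is true.
  18. (v1 || v4 || !v7) — !v7 is true.
  19. (!v9 || v1 || !v6) — v1 is true.
  20. (v2 || !v5 || !v3) — !v5 is true.
  21. (v6 || !v1 || !v7) — !v7 is true.
  22. (!v7 || !v2 || v8) — !v7 is true.

v1 = T, v2 = F, v3 = F, v4 = F, v5 = F, v6 = T, v7 = F, v8 = F, v9 = T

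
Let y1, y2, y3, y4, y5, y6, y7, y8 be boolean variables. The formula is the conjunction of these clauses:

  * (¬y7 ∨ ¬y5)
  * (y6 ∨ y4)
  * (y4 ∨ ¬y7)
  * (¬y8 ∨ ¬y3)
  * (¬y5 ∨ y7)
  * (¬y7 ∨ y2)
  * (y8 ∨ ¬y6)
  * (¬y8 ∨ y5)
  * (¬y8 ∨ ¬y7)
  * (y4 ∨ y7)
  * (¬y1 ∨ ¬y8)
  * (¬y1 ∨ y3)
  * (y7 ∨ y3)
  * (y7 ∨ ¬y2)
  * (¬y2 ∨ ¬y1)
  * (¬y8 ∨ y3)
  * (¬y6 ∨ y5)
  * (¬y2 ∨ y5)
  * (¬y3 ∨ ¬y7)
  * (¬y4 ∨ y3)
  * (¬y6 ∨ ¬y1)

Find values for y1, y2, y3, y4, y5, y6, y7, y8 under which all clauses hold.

y1 = False, y2 = False, y3 = True, y4 = True, y5 = False, y6 = False, y7 = False, y8 = False

Check each clause:
  1. (¬y7 ∨ ¬y5) — ¬y7 is true.
  2. (y6 ∨ y4) — y4 is true.
  3. (y4 ∨ ¬y7) — ¬y7 is true.
  4. (¬y3 ∨ ¬y8) — ¬y8 is true.
  5. (¬y5 ∨ y7) — ¬y5 is true.
  6. (¬y7 ∨ y2) — ¬y7 is true.
  7. (¬y6 ∨ y8) — ¬y6 is true.
  8. (y5 ∨ ¬y8) — ¬y8 is true.
  9. (¬y7 ∨ ¬y8) — ¬y8 is true.
  10. (y4 ∨ y7) — y4 is true.
  11. (¬y1 ∨ ¬y8) — ¬y8 is true.
  12. (y3 ∨ ¬y1) — y3 is true.
  13. (y3 ∨ y7) — y3 is true.
  14. (¬y2 ∨ y7) — ¬y2 is true.
  15. (¬y1 ∨ ¬y2) — ¬y1 is true.
  16. (y3 ∨ ¬y8) — ¬y8 is true.
  17. (¬y6 ∨ y5) — ¬y6 is true.
  18. (y5 ∨ ¬y2) — ¬y2 is true.
  19. (¬y3 ∨ ¬y7) — ¬y7 is true.
  20. (y3 ∨ ¬y4) — y3 is true.
  21. (¬y6 ∨ ¬y1) — ¬y6 is true.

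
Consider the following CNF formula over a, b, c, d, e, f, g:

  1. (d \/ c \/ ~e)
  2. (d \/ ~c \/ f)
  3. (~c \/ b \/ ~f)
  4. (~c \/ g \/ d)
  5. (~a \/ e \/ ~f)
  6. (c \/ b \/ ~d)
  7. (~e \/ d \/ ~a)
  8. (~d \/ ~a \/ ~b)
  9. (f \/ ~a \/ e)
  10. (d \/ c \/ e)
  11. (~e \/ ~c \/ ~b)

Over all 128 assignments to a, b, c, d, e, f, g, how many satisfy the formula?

19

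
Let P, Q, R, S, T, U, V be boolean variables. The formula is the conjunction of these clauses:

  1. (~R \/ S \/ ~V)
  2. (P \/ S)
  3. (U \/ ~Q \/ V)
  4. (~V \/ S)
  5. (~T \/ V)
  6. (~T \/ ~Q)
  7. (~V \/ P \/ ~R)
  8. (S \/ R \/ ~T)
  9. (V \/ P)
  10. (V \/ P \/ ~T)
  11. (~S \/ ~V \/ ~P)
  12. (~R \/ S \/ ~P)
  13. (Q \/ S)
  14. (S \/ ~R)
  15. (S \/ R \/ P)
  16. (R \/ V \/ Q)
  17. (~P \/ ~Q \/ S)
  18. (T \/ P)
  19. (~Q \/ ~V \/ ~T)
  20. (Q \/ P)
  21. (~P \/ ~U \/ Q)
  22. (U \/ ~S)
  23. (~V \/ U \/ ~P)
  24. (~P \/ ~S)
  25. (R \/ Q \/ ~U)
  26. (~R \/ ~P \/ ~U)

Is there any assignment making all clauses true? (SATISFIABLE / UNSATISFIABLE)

P = True:
  propagation gives S=False, V=False, T=False, R=False; an empty clause results — contradiction.
P = False:
  propagation gives S=True, V=True, R=False, T=True; an empty clause results — contradiction.
Every branch closes, so no satisfying assignment exists.

UNSATISFIABLE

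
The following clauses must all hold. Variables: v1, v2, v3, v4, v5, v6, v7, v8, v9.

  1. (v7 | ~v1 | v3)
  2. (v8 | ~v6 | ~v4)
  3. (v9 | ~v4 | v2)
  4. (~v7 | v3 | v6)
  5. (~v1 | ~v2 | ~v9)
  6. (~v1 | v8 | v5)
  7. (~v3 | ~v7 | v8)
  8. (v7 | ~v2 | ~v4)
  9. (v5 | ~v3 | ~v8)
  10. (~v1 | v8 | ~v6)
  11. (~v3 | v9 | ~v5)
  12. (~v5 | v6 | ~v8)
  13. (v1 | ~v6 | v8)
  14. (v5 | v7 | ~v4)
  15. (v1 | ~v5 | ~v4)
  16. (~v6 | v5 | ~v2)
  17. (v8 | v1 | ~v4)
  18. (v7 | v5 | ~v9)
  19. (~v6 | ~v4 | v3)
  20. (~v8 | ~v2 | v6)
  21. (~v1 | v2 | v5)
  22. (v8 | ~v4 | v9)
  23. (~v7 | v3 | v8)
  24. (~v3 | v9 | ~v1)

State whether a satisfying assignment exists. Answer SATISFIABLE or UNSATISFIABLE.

SATISFIABLE

Try v1 = True.
Branch on v2: take v2 = False.
  then v5 is forced to True.
For the remaining variables, v3 = True, v4 = True, v6 = False, v7 = False, v8 = False, v9 = True works.
Every clause has at least one true literal under this assignment.
So v1 = True, v2 = False, v3 = True, v4 = True, v5 = True, v6 = False, v7 = False, v8 = False, v9 = True is a satisfying assignment.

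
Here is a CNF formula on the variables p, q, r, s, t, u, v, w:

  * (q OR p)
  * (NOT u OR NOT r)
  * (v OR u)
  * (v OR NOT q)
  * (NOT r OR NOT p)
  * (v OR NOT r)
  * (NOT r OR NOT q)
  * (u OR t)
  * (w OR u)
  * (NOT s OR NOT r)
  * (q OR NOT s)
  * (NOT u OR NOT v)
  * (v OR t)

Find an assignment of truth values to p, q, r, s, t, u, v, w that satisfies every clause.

Pure literal: r appears only negated; assign r = False.
Pure literal: s appears only negated; assign s = False.
Branch on p: take p = True.
For the remaining variables, q = True, t = True, u = False, v = True, w = True works.

p=1, q=1, r=0, s=0, t=1, u=0, v=1, w=1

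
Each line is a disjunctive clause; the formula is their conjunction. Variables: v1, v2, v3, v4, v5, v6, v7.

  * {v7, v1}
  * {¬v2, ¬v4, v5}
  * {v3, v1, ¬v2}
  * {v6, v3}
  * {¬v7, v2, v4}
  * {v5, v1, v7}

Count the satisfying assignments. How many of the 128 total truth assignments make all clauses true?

48

Split on v1, then v2.
  v1=1, v2=1: v7 free; 9 ways for (v3,v4,v5,v6) × 2^1 = 18.
  v1=1, v2=0: v5 free; 9 ways for (v3,v4,v6,v7) × 2^1 = 18.
  v1=0, v2=1: v6 free; 3 ways for (v3,v4,v5,v7) × 2^1 = 6.
  v1=0, v2=0: v5 free; 3 ways for (v3,v4,v6,v7) × 2^1 = 6.
Total: 18 + 18 + 6 + 6 = 48.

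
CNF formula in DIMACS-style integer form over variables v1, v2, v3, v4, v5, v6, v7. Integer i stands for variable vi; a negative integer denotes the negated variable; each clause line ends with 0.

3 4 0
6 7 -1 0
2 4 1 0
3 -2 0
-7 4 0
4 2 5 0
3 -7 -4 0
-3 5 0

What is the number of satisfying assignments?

Case analysis on v4 and v3:
  v4=1, v3=1: v2 free; 7 ways for (v1,v5,v6,v7) × 2^1 = 14.
  v4=1, v3=0: v5 free; 3 ways for (v1,v2,v6,v7) × 2^1 = 6.
  v4=0, v3=1: remaining (v1,v2,v5,v6,v7) ∈ {(0,1,1,0,0); (0,1,1,1,0); (1,0,1,1,0); (1,1,1,1,0)} — 4.
  v4=0, v3=0: a clause becomes empty — 0.
Total: 14 + 6 + 4 + 0 = 24.

24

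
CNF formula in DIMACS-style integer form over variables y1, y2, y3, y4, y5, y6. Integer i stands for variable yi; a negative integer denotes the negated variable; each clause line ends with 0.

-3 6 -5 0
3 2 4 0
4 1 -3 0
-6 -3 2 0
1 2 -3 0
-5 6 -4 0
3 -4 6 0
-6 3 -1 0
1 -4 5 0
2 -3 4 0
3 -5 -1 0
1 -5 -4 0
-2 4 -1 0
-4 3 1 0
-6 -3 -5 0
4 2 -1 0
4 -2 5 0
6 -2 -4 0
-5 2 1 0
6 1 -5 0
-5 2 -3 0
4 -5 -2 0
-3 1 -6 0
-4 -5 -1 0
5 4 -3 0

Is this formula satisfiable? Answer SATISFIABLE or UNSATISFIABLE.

SATISFIABLE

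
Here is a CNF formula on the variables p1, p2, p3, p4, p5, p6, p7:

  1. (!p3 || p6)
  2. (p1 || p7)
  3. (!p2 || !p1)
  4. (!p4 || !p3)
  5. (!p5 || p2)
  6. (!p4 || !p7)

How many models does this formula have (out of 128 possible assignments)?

Case analysis on p1 and p2:
  p1=T, p2=T: a clause becomes empty — 0.
  p1=T, p2=F: 8 of the 32 assignments to (p3,p4,p5,p6,p7) work.
  p1=F, p2=T: p5 free; 3 ways for (p3,p4,p6,p7) × 2^1 = 6.
  p1=F, p2=F: remaining (p3,p4,p5,p6,p7) ∈ {(F,F,F,F,T); (F,F,F,T,T); (T,F,F,T,T)} — 3.
Total: 0 + 8 + 6 + 3 = 17.

17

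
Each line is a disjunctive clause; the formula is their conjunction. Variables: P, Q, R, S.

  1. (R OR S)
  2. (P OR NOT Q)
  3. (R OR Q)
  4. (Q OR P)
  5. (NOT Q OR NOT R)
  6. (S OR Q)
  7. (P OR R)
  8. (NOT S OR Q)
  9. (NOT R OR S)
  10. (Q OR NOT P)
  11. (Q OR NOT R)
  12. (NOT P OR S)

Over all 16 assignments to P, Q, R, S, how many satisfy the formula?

1

Satisfying assignments:
  P=T Q=T R=F S=T
That's 1 in total.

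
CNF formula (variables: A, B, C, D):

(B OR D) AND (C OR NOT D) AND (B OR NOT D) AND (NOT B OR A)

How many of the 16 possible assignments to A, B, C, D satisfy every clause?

3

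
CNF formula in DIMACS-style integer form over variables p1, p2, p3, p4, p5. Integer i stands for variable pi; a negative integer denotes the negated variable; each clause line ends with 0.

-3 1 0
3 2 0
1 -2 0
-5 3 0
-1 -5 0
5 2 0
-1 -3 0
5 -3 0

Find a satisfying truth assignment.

p1=T, p2=T, p3=F, p4=F, p5=F

Branch on p1: take p1 = True.
  then p5 is forced to False.
  then p2 is forced to True.
  then p3 is forced to False.
p4 is now unconstrained; take p4 = False.
Check each clause:
  1. (p1 ∨ ¬p3) — p1 is true.
  2. (p3 ∨ p2) — p2 is true.
  3. (p1 ∨ ¬p2) — p1 is true.
  4. (¬p5 ∨ p3) — ¬p5 is true.
  5. (¬p5 ∨ ¬p1) — ¬p5 is true.
  6. (p2 ∨ p5) — p2 is true.
  7. (¬p3 ∨ ¬p1) — ¬p3 is true.
  8. (p5 ∨ ¬p3) — ¬p3 is true.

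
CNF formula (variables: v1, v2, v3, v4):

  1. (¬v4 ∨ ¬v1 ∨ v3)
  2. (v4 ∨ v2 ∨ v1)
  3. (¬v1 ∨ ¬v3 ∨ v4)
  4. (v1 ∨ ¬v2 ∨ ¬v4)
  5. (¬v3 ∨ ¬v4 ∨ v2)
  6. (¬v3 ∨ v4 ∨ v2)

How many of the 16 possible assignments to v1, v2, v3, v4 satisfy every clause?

6

Satisfying assignments:
  v1=0 v2=0 v3=0 v4=1
  v1=0 v2=1 v3=0 v4=0
  v1=0 v2=1 v3=1 v4=0
  v1=1 v2=0 v3=0 v4=0
  v1=1 v2=1 v3=0 v4=0
  v1=1 v2=1 v3=1 v4=1
That's 6 in total.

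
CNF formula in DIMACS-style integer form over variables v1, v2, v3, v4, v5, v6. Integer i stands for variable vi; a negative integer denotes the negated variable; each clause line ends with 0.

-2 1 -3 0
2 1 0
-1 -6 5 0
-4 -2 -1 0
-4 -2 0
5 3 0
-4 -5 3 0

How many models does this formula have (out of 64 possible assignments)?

15

Case analysis on v1 and v2:
  v1=1, v2=1: 5 of the 16 assignments to (v3,v4,v5,v6) work.
  v1=1, v2=0: 8 of the 16 assignments to (v3,v4,v5,v6) work.
  v1=0, v2=1: remaining (v3,v4,v5,v6) ∈ {(0,0,1,0); (0,0,1,1)} — 2.
  v1=0, v2=0: a clause becomes empty — 0.
Total: 5 + 8 + 2 + 0 = 15.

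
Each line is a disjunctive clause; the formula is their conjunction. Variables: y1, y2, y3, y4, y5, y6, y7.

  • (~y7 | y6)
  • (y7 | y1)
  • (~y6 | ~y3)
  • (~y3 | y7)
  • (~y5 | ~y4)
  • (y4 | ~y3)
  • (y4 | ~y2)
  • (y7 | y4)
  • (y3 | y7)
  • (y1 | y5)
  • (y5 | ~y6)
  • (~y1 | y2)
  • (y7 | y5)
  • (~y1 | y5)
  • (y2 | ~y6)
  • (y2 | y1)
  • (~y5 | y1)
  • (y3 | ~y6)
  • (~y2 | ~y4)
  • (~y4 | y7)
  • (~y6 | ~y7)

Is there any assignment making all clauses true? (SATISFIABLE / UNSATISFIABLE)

y7 = True:
  propagation gives y6=True; an empty clause results — contradiction.
y7 = False:
  propagation gives y1=True, y3=False; an empty clause results — contradiction.
Every branch closes, so no satisfying assignment exists.

UNSATISFIABLE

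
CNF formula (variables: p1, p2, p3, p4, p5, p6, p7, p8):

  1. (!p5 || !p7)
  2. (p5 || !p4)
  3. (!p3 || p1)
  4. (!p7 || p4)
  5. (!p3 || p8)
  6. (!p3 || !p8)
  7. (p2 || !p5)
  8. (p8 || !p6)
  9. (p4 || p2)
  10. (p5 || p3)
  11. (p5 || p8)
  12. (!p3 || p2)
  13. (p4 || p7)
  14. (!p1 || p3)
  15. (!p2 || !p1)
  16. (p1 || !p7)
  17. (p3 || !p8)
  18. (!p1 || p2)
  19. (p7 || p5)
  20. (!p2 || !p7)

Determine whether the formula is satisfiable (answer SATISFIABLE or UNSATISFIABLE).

Pure literal: p6 appears only negated; assign p6 = False.
Try p1 = False.
  then p3 is forced to False.
  then p5 is forced to True.
  then p7 is forced to False.
  then p2 is forced to True.
  then p4 is forced to True.
  then p8 is forced to False.
Every clause has at least one true literal under this assignment.
So p1=F, p2=T, p3=F, p4=T, p5=T, p6=F, p7=F, p8=F is a satisfying assignment.

SATISFIABLE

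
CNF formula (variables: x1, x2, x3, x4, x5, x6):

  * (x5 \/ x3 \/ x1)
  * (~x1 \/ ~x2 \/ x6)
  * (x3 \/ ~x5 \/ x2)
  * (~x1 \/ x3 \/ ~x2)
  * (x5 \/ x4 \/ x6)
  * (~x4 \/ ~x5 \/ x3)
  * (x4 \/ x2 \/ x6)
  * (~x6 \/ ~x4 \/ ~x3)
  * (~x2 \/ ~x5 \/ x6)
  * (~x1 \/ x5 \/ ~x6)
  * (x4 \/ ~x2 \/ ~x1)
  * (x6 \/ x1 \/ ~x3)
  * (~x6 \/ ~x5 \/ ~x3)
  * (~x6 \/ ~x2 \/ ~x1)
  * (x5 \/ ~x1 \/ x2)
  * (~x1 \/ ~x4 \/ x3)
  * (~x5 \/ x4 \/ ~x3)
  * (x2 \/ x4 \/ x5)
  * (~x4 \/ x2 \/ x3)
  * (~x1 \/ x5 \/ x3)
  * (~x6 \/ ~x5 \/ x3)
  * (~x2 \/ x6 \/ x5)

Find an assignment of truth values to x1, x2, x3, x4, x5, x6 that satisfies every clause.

Branch on x1: take x1 = False.
Try x2 = True.
The remaining clauses are satisfied by x3 = True, x4 = False, x5 = False, x6 = True.
Check each clause:
  1. (x3 \/ x5 \/ x1) — x3 is true.
  2. (~x2 \/ ~x1 \/ x6) — x6 is true.
  3. (x3 \/ x2 \/ ~x5) — x2 is true.
  4. (~x2 \/ x3 \/ ~x1) — x3 is true.
  5. (x5 \/ x6 \/ x4) — x6 is true.
  6. (~x4 \/ x3 \/ ~x5) — x3 is true.
  7. (x2 \/ x4 \/ x6) — x2 is true.
  8. (~x6 \/ ~x4 \/ ~x3) — ~x4 is true.
  9. (x6 \/ ~x2 \/ ~x5) — ~x5 is true.
  10. (~x6 \/ x5 \/ ~x1) — ~x1 is true.
  11. (~x2 \/ x4 \/ ~x1) — ~x1 is true.
  12. (~x3 \/ x1 \/ x6) — x6 is true.
  13. (~x6 \/ ~x5 \/ ~x3) — ~x5 is true.
  14. (~x6 \/ ~x1 \/ ~x2) — ~x1 is true.
  15. (~x1 \/ x2 \/ x5) — x2 is true.
  16. (~x4 \/ ~x1 \/ x3) — x3 is true.
  17. (~x3 \/ ~x5 \/ x4) — ~x5 is true.
  18. (x2 \/ x5 \/ x4) — x2 is true.
  19. (~x4 \/ x2 \/ x3) — x2 is true.
  20. (x5 \/ x3 \/ ~x1) — x3 is true.
  21. (~x6 \/ x3 \/ ~x5) — x3 is true.
  22. (~x2 \/ x5 \/ x6) — x6 is true.

x1=False, x2=True, x3=True, x4=False, x5=False, x6=True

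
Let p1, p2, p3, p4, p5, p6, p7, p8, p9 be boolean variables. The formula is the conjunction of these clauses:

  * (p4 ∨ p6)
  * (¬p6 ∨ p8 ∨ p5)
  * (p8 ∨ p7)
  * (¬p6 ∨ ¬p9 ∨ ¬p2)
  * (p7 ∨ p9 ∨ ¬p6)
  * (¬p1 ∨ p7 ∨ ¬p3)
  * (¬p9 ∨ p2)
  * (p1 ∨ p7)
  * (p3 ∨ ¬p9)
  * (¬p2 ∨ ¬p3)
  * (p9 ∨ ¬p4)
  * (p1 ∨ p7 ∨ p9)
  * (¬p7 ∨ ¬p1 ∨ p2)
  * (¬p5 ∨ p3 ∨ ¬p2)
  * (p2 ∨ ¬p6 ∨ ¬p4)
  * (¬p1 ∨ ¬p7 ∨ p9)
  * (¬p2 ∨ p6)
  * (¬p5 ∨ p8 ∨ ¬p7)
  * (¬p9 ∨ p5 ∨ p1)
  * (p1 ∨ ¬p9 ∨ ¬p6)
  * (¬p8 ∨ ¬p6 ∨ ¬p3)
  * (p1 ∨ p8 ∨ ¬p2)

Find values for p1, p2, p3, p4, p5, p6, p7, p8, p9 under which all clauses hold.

p1 = F, p2 = T, p3 = F, p4 = F, p5 = F, p6 = T, p7 = T, p8 = T, p9 = F

Branch on p1: take p1 = False.
  then p7 is forced to True.
Branch on p2: take p2 = True.
  then p3 is forced to False.
  then p9 is forced to False.
  then p4 is forced to False.
  then p6 is forced to True.
  then p5 is forced to False.
  then p8 is forced to True.
Every clause has at least one true literal under this assignment.
Check each clause:
  1. (p6 ∨ p4) — p6 is true.
  2. (¬p6 ∨ p8 ∨ p5) — p8 is true.
  3. (p7 ∨ p8) — p8 is true.
  4. (¬p2 ∨ ¬p6 ∨ ¬p9) — ¬p9 is true.
  5. (p9 ∨ ¬p6 ∨ p7) — p7 is true.
  6. (p7 ∨ ¬p1 ∨ ¬p3) — ¬p3 is true.
  7. (p2 ∨ ¬p9) — p2 is true.
  8. (p7 ∨ p1) — p7 is true.
  9. (¬p9 ∨ p3) — ¬p9 is true.
  10. (¬p3 ∨ ¬p2) — ¬p3 is true.
  11. (¬p4 ∨ p9) — ¬p4 is true.
  12. (p9 ∨ p7 ∨ p1) — p7 is true.
  13. (¬p7 ∨ ¬p1 ∨ p2) — p2 is true.
  14. (¬p5 ∨ ¬p2 ∨ p3) — ¬p5 is true.
  15. (¬p4 ∨ p2 ∨ ¬p6) — p2 is true.
  16. (¬p1 ∨ ¬p7 ∨ p9) — ¬p1 is true.
  17. (¬p2 ∨ p6) — p6 is true.
  18. (p8 ∨ ¬p7 ∨ ¬p5) — p8 is true.
  19. (p5 ∨ ¬p9 ∨ p1) — ¬p9 is true.
  20. (¬p9 ∨ p1 ∨ ¬p6) — ¬p9 is true.
  21. (¬p6 ∨ ¬p8 ∨ ¬p3) — ¬p3 is true.
  22. (p1 ∨ p8 ∨ ¬p2) — p8 is true.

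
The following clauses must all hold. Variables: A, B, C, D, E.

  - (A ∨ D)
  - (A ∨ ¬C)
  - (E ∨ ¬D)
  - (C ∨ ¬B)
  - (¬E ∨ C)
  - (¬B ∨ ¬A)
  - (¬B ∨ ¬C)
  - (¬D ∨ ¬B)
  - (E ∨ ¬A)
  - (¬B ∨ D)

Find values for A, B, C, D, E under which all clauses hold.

A=True, B=False, C=True, D=True, E=True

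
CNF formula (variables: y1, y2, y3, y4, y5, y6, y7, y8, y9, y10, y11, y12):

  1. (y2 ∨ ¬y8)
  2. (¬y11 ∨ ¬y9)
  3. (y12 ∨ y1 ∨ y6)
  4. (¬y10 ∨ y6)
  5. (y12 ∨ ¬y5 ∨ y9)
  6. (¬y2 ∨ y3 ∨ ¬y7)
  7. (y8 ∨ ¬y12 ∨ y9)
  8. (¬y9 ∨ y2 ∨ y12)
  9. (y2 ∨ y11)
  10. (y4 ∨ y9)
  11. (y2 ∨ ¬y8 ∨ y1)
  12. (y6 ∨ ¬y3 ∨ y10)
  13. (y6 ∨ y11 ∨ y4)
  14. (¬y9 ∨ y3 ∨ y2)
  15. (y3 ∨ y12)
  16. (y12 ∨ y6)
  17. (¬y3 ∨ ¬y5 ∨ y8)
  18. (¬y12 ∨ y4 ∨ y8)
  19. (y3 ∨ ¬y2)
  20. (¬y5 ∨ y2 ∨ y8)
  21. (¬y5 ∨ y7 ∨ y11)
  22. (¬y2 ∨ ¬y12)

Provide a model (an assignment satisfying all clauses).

y1=0, y2=1, y3=1, y4=1, y5=0, y6=1, y7=1, y8=0, y9=1, y10=0, y11=0, y12=0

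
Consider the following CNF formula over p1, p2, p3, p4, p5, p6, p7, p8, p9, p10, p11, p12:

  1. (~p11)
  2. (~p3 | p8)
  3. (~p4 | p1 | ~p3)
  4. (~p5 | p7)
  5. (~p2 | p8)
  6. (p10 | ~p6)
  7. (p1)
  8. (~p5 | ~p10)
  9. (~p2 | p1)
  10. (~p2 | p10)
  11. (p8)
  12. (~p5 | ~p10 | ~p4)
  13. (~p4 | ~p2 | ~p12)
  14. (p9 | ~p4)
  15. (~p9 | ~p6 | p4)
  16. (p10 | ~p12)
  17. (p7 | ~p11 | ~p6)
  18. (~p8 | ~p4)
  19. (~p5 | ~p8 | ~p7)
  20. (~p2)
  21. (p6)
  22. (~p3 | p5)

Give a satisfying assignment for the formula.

The clause (~p11) is unit: p11 must be False.
The clause (p1) is unit: p1 must be True.
(p8) is a unit clause, so p8 = True.
Unit propagation: (~p4) forces p4 = False.
Unit propagation: (~p2) forces p2 = False.
(p6) is a unit clause, so p6 = True.
Unit propagation: (p10) forces p10 = True.
The clause (~p5) is unit: p5 must be False.
The clause (~p9) is unit: p9 must be False.
Unit propagation: (~p3) forces p3 = False.
p7, p12 are now unconstrained; take p7 = True, p12 = True.
Check each clause:
  1. (~p11) — ~p11 is true.
  2. (p8 | ~p3) — p8 is true.
  3. (p1 | ~p4 | ~p3) — p1 is true.
  4. (~p5 | p7) — ~p5 is true.
  5. (p8 | ~p2) — p8 is true.
  6. (~p6 | p10) — p10 is true.
  7. (p1) — p1 is true.
  8. (~p10 | ~p5) — ~p5 is true.
  9. (p1 | ~p2) — p1 is true.
  10. (~p2 | p10) — p10 is true.
  11. (p8) — p8 is true.
  12. (~p4 | ~p10 | ~p5) — ~p5 is true.
  13. (~p2 | ~p12 | ~p4) — ~p4 is true.
  14. (~p4 | p9) — ~p4 is true.
  15. (p4 | ~p9 | ~p6) — ~p9 is true.
  16. (~p12 | p10) — p10 is true.
  17. (p7 | ~p6 | ~p11) — ~p11 is true.
  18. (~p4 | ~p8) — ~p4 is true.
  19. (~p7 | ~p8 | ~p5) — ~p5 is true.
  20. (~p2) — ~p2 is true.
  21. (p6) — p6 is true.
  22. (p5 | ~p3) — ~p3 is true.

p1 = True, p2 = False, p3 = False, p4 = False, p5 = False, p6 = True, p7 = True, p8 = True, p9 = False, p10 = True, p11 = False, p12 = True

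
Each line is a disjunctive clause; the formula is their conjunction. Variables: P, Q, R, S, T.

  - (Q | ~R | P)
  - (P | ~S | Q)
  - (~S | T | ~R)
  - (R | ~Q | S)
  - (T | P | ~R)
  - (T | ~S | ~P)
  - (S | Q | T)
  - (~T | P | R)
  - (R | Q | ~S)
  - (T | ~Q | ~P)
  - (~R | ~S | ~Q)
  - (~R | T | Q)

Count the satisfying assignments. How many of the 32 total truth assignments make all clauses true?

Split on Q, then R.
  Q=1, R=1: remaining (P,S,T) ∈ {(0,0,1); (1,0,1)} — 2.
  Q=1, R=0: remaining (P,S,T) ∈ {(0,1,0); (1,1,1)} — 2.
  Q=0, R=1: remaining (P,S,T) ∈ {(1,0,1); (1,1,1)} — 2.
  Q=0, R=0: remaining (P,S,T) ∈ {(1,0,1)} — 1.
Total: 2 + 2 + 2 + 1 = 7.

7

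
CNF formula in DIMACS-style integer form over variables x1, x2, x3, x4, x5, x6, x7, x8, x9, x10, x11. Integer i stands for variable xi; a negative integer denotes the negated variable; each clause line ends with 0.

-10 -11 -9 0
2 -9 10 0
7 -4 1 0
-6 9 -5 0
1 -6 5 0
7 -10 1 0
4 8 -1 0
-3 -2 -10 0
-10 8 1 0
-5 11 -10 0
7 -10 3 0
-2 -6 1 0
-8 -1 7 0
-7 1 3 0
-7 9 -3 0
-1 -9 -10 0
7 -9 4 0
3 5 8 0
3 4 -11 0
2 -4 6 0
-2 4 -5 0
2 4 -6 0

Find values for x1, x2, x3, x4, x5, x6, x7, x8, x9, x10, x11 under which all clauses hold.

x1=True, x2=True, x3=False, x4=False, x5=False, x6=False, x7=True, x8=True, x9=False, x10=False, x11=False

Branch on x1: take x1 = True.
The remaining clauses are satisfied by x2 = True, x3 = False, x4 = False, x5 = False, x6 = False, x7 = True, x8 = True, x9 = False, x10 = False, x11 = False.
Every clause has at least one true literal under this assignment.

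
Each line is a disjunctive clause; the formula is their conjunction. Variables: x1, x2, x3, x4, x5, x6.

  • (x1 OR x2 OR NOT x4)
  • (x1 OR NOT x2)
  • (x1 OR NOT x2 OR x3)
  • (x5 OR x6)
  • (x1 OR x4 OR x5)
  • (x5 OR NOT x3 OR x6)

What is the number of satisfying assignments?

28

Split on x1, then x2.
  x1=T, x2=T: x3, x4 free; 3 ways for (x5,x6) × 2^2 = 12.
  x1=T, x2=F: x3, x4 free; 3 ways for (x5,x6) × 2^2 = 12.
  x1=F, x2=T: a clause becomes empty — 0.
  x1=F, x2=F: remaining (x3,x4,x5,x6) ∈ {(F,F,T,F); (F,F,T,T); (T,F,T,F); (T,F,T,T)} — 4.
Total: 12 + 12 + 0 + 4 = 28.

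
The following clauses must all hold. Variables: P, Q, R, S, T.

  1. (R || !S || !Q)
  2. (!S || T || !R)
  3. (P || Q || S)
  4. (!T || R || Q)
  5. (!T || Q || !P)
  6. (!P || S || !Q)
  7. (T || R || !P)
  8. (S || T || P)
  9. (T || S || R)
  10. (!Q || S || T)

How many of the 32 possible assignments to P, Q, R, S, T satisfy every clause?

7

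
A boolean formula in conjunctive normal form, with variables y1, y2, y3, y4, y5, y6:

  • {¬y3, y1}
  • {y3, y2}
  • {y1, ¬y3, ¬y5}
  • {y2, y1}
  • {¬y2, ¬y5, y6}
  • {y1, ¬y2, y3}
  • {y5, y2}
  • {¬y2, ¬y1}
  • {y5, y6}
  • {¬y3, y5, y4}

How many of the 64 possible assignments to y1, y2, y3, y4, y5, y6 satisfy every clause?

Satisfying assignments:
  y1=T y2=F y3=T y4=F y5=T y6=F
  y1=T y2=F y3=T y4=F y5=T y6=T
  y1=T y2=F y3=T y4=T y5=T y6=F
  y1=T y2=F y3=T y4=T y5=T y6=T
Count: 4.

4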